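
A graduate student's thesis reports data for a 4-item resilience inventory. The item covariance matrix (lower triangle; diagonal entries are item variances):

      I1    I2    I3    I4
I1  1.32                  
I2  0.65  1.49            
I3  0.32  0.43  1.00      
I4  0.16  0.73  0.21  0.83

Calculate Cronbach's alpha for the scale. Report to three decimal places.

ΣVar(i) = 1.32 + 1.49 + 1.00 + 0.83 = 4.64
Sum of off-diagonal covariances = 2.50
σ²_T = 4.64 + 2 × 2.50 = 9.64
α = (k/(k−1))·(1 − ΣVar(i)/σ²_T) = (4/3)·(1 − 4.64/9.64) = 0.692

Cronbach's alpha = 0.692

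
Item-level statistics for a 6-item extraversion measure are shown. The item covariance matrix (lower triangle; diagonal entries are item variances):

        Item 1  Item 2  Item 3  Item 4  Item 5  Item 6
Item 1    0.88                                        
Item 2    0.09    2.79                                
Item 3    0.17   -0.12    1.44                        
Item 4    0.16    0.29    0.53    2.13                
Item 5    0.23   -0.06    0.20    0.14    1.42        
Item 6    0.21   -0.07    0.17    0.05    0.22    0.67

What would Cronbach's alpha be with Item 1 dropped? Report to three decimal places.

Remaining items: Item 2, Item 3, Item 4, Item 5, Item 6 (k = 5).
Σσᵢ² = 2.79 + 1.44 + 2.13 + 1.42 + 0.67 = 8.45
σ²_T = 8.45 + 2 × 1.35 = 11.15
α (item deleted) = (5/4)·(1 − 8.45/11.15) = 0.303

Cronbach's alpha = 0.303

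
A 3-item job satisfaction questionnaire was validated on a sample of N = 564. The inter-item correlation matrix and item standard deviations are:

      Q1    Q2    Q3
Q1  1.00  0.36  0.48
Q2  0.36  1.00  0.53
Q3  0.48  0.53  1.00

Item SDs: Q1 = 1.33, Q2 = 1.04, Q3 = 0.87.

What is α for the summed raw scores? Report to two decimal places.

Σσ²ᵢ = 1.33² + 1.04² + 0.87² = 3.6074
Covariances σ_ij = r_ij · s_i · s_j:
  σ(Q1,Q2) = 0.36 × 1.33 × 1.04 = 0.4980
  σ(Q1,Q3) = 0.48 × 1.33 × 0.87 = 0.5554
  σ(Q2,Q3) = 0.53 × 1.04 × 0.87 = 0.4795
σ²_T = Σσ²ᵢ + 2·Σσ_ij = 3.6074 + 2 × 1.5329 = 6.6732
α = (3/2)·(1 − 3.6074/6.6732) = 0.69

α = 0.69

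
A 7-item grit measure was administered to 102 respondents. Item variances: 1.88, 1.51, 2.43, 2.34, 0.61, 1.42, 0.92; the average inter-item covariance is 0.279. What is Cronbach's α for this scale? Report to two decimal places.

α = 0.60

Σσ²ᵢ = 1.88 + 1.51 + 2.43 + 2.34 + 0.61 + 1.42 + 0.92 = 11.11
Sum of the 21 distinct covariances = 21 × 0.279 = 5.859
total variance = Σσ²ᵢ + 2·Σcov = 11.11 + 2 × 5.859 = 22.828
α = (7/6)·(1 − 11.11/22.828) = 0.60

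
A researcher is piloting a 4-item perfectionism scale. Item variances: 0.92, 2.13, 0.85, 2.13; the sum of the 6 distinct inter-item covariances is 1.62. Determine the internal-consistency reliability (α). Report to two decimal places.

sum of item variances = 0.92 + 2.13 + 0.85 + 2.13 = 6.03
Sum of distinct covariances = 1.62
σ²_total = sum of item variances + 2·Σcov = 6.03 + 2 × 1.62 = 9.27
α = (4/3)·(1 − 6.03/9.27) = 0.47

α = 0.47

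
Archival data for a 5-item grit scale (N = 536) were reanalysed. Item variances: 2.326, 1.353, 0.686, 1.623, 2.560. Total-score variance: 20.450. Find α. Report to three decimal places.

Σσ²ᵢ = 2.326 + 1.353 + 0.686 + 1.623 + 2.560 = 8.548
α = (k/(k−1))·(1 − Σσ²ᵢ/σ²_total) = (5/4)·(1 − 8.548/20.450) = 0.728

α = 0.728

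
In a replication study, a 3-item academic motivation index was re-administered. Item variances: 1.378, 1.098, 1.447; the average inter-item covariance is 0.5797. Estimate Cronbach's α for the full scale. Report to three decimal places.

Σσᵢ² = 1.378 + 1.098 + 1.447 = 3.923
Sum of the 3 distinct covariances = 3 × 0.5797 = 1.7391
Var(T) = Σσᵢ² + 2·Σcov = 3.923 + 2 × 1.7391 = 7.4012
α = (3/2)·(1 − 3.923/7.4012) = 0.705

α = 0.705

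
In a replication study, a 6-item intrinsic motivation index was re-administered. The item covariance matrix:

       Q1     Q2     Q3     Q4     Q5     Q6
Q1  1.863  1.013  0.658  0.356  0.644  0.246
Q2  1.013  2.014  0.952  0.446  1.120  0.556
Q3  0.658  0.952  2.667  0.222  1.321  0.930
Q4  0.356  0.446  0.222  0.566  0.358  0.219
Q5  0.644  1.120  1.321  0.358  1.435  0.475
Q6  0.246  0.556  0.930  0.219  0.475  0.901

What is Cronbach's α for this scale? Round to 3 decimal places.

Σσᵢ² = 1.863 + 2.014 + 2.667 + 0.566 + 1.435 + 0.901 = 9.446
Sum of off-diagonal covariances = 9.516
σ²_total = 9.446 + 2 × 9.516 = 28.478
α = (k/(k−1))·(1 − Σσᵢ²/σ²_total) = (6/5)·(1 − 9.446/28.478) = 0.802

α = 0.802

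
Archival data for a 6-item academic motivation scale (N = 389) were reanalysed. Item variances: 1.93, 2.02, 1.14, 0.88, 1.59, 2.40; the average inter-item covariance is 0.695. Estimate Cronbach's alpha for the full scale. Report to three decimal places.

ΣVar(i) = 1.93 + 2.02 + 1.14 + 0.88 + 1.59 + 2.40 = 9.96
Sum of the 15 distinct covariances = 15 × 0.695 = 10.425
total variance = ΣVar(i) + 2·Σcov = 9.96 + 2 × 10.425 = 30.810
α = (6/5)·(1 − 9.96/30.810) = 0.812

Cronbach's alpha = 0.812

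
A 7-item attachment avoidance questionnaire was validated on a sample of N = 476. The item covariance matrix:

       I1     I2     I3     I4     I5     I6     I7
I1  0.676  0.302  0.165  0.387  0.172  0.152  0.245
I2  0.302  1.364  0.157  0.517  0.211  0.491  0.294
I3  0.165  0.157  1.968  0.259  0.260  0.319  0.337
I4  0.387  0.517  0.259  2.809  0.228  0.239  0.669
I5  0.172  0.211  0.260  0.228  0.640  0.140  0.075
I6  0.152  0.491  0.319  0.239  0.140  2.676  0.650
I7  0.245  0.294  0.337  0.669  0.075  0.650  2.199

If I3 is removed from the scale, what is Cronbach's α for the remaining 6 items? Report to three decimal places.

α = 0.575

Remaining items: I1, I2, I4, I5, I6, I7 (k = 6).
Σσᵢ² = 0.676 + 1.364 + 2.809 + 0.640 + 2.676 + 2.199 = 10.364
Var(T) = 10.364 + 2 × 4.772 = 19.908
α (item deleted) = (6/5)·(1 − 10.364/19.908) = 0.575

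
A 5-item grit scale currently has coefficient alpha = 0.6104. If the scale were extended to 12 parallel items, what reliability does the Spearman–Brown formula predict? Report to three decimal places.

predicted reliability = 0.790

Length factor m = 12/5 = 2.4000
α' = m·α / (1 + (m−1)·α)
   = 12/5 × 0.6104 / (1 + (12/5 − 1) × 0.6104)
   = 1.4650 / 1.8546 = 0.790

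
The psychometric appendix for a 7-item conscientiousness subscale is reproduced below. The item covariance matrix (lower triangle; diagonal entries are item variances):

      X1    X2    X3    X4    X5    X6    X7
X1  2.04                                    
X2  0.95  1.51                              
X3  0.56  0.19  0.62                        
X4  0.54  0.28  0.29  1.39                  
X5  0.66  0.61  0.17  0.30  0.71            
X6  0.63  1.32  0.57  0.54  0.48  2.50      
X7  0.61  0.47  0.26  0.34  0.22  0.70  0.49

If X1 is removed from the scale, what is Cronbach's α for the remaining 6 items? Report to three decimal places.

α = 0.781

Remaining items: X2, X3, X4, X5, X6, X7 (k = 6).
sum of item variances = 1.51 + 0.62 + 1.39 + 0.71 + 2.50 + 0.49 = 7.22
Var(T) = 7.22 + 2 × 6.74 = 20.70
α (item deleted) = (6/5)·(1 − 7.22/20.70) = 0.781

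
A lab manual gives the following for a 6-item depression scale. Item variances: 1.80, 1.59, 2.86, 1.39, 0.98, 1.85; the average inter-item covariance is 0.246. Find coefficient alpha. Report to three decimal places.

α = 0.496

ΣVar(i) = 1.80 + 1.59 + 2.86 + 1.39 + 0.98 + 1.85 = 10.47
Sum of the 15 distinct covariances = 15 × 0.246 = 3.690
total variance = ΣVar(i) + 2·Σcov = 10.47 + 2 × 3.690 = 17.850
α = (6/5)·(1 − 10.47/17.850) = 0.496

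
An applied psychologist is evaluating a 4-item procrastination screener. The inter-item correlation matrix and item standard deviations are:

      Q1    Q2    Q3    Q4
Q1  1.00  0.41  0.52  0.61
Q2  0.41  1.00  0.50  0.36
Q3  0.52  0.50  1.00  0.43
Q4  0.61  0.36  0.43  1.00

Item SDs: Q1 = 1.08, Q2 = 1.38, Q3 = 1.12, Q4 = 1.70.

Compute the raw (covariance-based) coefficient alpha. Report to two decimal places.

α = 0.76

Σσ²ᵢ = 1.08² + 1.38² + 1.12² + 1.70² = 7.2152
Covariances σ_ij = r_ij · s_i · s_j:
  σ(Q1,Q2) = 0.41 × 1.08 × 1.38 = 0.6111
  σ(Q1,Q3) = 0.52 × 1.08 × 1.12 = 0.6290
  σ(Q1,Q4) = 0.61 × 1.08 × 1.70 = 1.1200
  σ(Q2,Q3) = 0.50 × 1.38 × 1.12 = 0.7728
  σ(Q2,Q4) = 0.36 × 1.38 × 1.70 = 0.8446
  σ(Q3,Q4) = 0.43 × 1.12 × 1.70 = 0.8187
σ²_T = Σσ²ᵢ + 2·Σσ_ij = 7.2152 + 2 × 4.7962 = 16.8076
α = (4/3)·(1 − 7.2152/16.8076) = 0.76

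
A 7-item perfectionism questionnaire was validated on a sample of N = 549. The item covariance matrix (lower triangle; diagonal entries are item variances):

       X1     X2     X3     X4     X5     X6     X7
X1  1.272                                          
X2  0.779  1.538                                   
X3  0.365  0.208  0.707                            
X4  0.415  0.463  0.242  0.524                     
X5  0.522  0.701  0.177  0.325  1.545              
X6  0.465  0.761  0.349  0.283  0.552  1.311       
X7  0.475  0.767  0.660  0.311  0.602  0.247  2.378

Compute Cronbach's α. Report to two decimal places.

Cronbach's α = 0.79

ΣVar(i) = 1.272 + 1.538 + 0.707 + 0.524 + 1.545 + 1.311 + 2.378 = 9.275
Sum of the distinct covariances = 9.669
Var(T) = 9.275 + 2 × 9.669 = 28.613
α = (k/(k−1))·(1 − ΣVar(i)/Var(T)) = (7/6)·(1 − 9.275/28.613) = 0.79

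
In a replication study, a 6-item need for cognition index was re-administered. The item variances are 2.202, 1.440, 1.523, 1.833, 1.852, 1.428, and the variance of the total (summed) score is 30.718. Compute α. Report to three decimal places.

Σσ²ᵢ = 2.202 + 1.440 + 1.523 + 1.833 + 1.852 + 1.428 = 10.278
α = (k/(k−1))·(1 − Σσ²ᵢ/Var(T)) = (6/5)·(1 − 10.278/30.718) = 0.798

α = 0.798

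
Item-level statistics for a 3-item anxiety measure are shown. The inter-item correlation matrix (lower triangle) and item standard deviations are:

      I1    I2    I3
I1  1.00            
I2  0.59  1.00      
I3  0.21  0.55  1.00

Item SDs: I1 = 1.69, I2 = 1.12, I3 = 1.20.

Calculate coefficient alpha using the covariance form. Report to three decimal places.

α = 0.677

Σσ²ᵢ = 1.69² + 1.12² + 1.20² = 5.5505
Covariances σ_ij = r_ij · s_i · s_j:
  σ(I1,I2) = 0.59 × 1.69 × 1.12 = 1.1168
  σ(I1,I3) = 0.21 × 1.69 × 1.20 = 0.4259
  σ(I2,I3) = 0.55 × 1.12 × 1.20 = 0.7392
σ²_T = Σσ²ᵢ + 2·Σσ_ij = 5.5505 + 2 × 2.2819 = 10.1143
α = (3/2)·(1 − 5.5505/10.1143) = 0.677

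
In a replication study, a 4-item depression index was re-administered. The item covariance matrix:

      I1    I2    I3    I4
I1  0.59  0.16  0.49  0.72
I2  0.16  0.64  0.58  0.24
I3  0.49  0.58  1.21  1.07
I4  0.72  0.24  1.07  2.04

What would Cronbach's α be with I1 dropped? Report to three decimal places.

Remaining items: I2, I3, I4 (k = 3).
Σσᵢ² = 0.64 + 1.21 + 2.04 = 3.89
Var(T) = 3.89 + 2 × 1.89 = 7.67
α (item deleted) = (3/2)·(1 − 3.89/7.67) = 0.739

α = 0.739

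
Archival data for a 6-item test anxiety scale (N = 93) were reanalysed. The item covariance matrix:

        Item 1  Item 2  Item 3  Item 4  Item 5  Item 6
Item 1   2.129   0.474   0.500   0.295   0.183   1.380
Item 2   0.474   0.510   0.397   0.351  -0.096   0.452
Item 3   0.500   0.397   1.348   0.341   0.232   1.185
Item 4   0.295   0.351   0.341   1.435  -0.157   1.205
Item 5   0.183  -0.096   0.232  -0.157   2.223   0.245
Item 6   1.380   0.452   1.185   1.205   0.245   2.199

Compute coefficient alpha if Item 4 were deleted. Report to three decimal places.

Remaining items: Item 1, Item 2, Item 3, Item 5, Item 6 (k = 5).
Σσ²ᵢ = 2.129 + 0.510 + 1.348 + 2.223 + 2.199 = 8.409
σ²_T = 8.409 + 2 × 4.952 = 18.313
α (item deleted) = (5/4)·(1 − 8.409/18.313) = 0.676

coefficient alpha = 0.676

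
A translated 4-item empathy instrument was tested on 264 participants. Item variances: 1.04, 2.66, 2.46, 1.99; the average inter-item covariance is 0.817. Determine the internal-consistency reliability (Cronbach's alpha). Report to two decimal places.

Cronbach's alpha = 0.73

ΣVar(i) = 1.04 + 2.66 + 2.46 + 1.99 = 8.15
Sum of the 6 distinct covariances = 6 × 0.817 = 4.902
total variance = ΣVar(i) + 2·Σcov = 8.15 + 2 × 4.902 = 17.954
α = (4/3)·(1 − 8.15/17.954) = 0.73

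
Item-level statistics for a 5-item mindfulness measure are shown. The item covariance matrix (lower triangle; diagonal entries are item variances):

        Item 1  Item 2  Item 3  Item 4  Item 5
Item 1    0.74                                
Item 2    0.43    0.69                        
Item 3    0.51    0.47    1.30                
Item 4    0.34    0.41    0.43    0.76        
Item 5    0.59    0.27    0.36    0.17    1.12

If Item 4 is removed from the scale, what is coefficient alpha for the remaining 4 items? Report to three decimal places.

Remaining items: Item 1, Item 2, Item 3, Item 5 (k = 4).
ΣVar(i) = 0.74 + 0.69 + 1.30 + 1.12 = 3.85
σ²_total = 3.85 + 2 × 2.63 = 9.11
α (item deleted) = (4/3)·(1 − 3.85/9.11) = 0.770

α = 0.770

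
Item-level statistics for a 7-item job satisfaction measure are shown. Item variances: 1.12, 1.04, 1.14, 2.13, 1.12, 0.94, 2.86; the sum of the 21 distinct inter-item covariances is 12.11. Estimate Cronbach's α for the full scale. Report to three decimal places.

ΣVar(i) = 1.12 + 1.04 + 1.14 + 2.13 + 1.12 + 0.94 + 2.86 = 10.35
Sum of distinct covariances = 12.11
σ²_total = ΣVar(i) + 2·Σcov = 10.35 + 2 × 12.11 = 34.57
α = (7/6)·(1 − 10.35/34.57) = 0.817

Cronbach's α = 0.817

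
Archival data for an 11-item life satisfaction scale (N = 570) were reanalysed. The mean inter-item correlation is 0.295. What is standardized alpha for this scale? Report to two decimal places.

α = 0.82

Standardized α = k·r̄ / (1 + (k−1)·r̄) = 11 × 0.295 / (1 + 10 × 0.295)
  = 3.2450 / 3.9500 = 0.82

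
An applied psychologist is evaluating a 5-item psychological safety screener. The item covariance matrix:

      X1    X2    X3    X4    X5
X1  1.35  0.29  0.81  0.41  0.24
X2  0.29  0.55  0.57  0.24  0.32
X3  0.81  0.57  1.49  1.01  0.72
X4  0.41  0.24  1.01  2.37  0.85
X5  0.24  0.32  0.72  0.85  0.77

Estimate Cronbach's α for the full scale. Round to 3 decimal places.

Cronbach's α = 0.782

Σσ²ᵢ = 1.35 + 0.55 + 1.49 + 2.37 + 0.77 = 6.53
Sum of the distinct covariances = 5.46
σ²_T = 6.53 + 2 × 5.46 = 17.45
α = (k/(k−1))·(1 − Σσ²ᵢ/σ²_T) = (5/4)·(1 − 6.53/17.45) = 0.782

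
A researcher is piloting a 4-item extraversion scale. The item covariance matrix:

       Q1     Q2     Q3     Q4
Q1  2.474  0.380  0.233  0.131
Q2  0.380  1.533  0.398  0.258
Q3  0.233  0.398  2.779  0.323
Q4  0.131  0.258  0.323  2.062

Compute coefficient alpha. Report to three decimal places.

Σσ²ᵢ = 2.474 + 1.533 + 2.779 + 2.062 = 8.848
Σ_{i<j} σ_ij = 1.723
Var(T) = 8.848 + 2 × 1.723 = 12.294
α = (k/(k−1))·(1 − Σσ²ᵢ/Var(T)) = (4/3)·(1 − 8.848/12.294) = 0.374

α = 0.374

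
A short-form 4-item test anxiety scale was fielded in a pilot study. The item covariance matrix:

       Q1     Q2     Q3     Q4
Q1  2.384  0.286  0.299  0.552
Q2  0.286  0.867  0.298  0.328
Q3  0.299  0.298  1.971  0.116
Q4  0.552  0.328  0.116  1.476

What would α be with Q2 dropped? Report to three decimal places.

α = 0.374

Remaining items: Q1, Q3, Q4 (k = 3).
Σσᵢ² = 2.384 + 1.971 + 1.476 = 5.831
Var(T) = 5.831 + 2 × 0.967 = 7.765
α (item deleted) = (3/2)·(1 − 5.831/7.765) = 0.374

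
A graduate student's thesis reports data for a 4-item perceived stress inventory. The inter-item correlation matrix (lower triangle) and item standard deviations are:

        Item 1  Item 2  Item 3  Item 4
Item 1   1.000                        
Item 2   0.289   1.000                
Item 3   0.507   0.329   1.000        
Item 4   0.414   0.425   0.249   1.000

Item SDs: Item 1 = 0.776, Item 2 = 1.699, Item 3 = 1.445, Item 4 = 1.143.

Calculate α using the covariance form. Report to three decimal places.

α = 0.659

Σσ²ᵢ = 0.776² + 1.699² + 1.445² + 1.143² = 6.8833
Covariances σ_ij = r_ij · s_i · s_j:
  σ(Item 1,Item 2) = 0.289 × 0.776 × 1.699 = 0.3810
  σ(Item 1,Item 3) = 0.507 × 0.776 × 1.445 = 0.5685
  σ(Item 1,Item 4) = 0.414 × 0.776 × 1.143 = 0.3672
  σ(Item 2,Item 3) = 0.329 × 1.699 × 1.445 = 0.8077
  σ(Item 2,Item 4) = 0.425 × 1.699 × 1.143 = 0.8253
  σ(Item 3,Item 4) = 0.249 × 1.445 × 1.143 = 0.4113
σ²_T = Σσ²ᵢ + 2·Σσ_ij = 6.8833 + 2 × 3.3610 = 13.6053
α = (4/3)·(1 − 6.8833/13.6053) = 0.659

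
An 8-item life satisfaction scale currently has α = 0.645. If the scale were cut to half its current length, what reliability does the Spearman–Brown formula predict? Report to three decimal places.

Length factor m = 1/2
α' = m·α / (1 − (1−m)·α)
   = 1/2 × 0.645 / (1 − (1 − 1/2) × 0.645)
   = 0.3225 / 0.6775 = 0.476

predicted reliability = 0.476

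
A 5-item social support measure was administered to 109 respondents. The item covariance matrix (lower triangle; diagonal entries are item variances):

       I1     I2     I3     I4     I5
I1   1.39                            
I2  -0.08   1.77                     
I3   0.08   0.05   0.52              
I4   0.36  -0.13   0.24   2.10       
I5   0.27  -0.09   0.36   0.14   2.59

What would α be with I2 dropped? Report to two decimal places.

α = 0.41

Remaining items: I1, I3, I4, I5 (k = 4).
Σσ²ᵢ = 1.39 + 0.52 + 2.10 + 2.59 = 6.60
σ²_T = 6.60 + 2 × 1.45 = 9.50
α (item deleted) = (4/3)·(1 − 6.60/9.50) = 0.41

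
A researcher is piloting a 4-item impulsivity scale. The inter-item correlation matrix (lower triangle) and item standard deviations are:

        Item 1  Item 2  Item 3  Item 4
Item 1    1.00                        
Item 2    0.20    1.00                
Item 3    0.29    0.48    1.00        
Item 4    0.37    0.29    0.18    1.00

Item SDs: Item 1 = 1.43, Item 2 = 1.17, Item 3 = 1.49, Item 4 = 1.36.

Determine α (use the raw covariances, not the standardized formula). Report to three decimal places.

Σσ²ᵢ = 1.43² + 1.17² + 1.49² + 1.36² = 7.4835
Covariances σ_ij = r_ij · s_i · s_j:
  σ(Item 1,Item 2) = 0.20 × 1.43 × 1.17 = 0.3346
  σ(Item 1,Item 3) = 0.29 × 1.43 × 1.49 = 0.6179
  σ(Item 1,Item 4) = 0.37 × 1.43 × 1.36 = 0.7196
  σ(Item 2,Item 3) = 0.48 × 1.17 × 1.49 = 0.8368
  σ(Item 2,Item 4) = 0.29 × 1.17 × 1.36 = 0.4614
  σ(Item 3,Item 4) = 0.18 × 1.49 × 1.36 = 0.3648
σ²_T = Σσ²ᵢ + 2·Σσ_ij = 7.4835 + 2 × 3.3351 = 14.1537
α = (4/3)·(1 − 7.4835/14.1537) = 0.628

α = 0.628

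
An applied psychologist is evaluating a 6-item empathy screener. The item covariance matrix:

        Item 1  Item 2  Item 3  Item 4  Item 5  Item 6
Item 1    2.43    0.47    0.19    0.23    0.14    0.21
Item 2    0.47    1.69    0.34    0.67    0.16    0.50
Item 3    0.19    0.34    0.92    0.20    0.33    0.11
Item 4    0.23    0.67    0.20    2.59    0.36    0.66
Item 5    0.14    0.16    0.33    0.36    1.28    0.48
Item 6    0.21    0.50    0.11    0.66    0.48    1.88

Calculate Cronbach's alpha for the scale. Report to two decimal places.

Σσ²ᵢ = 2.43 + 1.69 + 0.92 + 2.59 + 1.28 + 1.88 = 10.79
Sum of off-diagonal covariances = 5.05
Var(T) = 10.79 + 2 × 5.05 = 20.89
α = (k/(k−1))·(1 − Σσ²ᵢ/Var(T)) = (6/5)·(1 − 10.79/20.89) = 0.58

Cronbach's alpha = 0.58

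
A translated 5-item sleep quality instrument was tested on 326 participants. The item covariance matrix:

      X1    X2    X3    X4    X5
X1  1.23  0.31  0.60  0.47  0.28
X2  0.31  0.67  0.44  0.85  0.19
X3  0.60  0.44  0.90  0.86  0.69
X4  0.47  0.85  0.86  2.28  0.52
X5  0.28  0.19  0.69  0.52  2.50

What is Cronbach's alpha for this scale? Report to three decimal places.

ΣVar(i) = 1.23 + 0.67 + 0.90 + 2.28 + 2.50 = 7.58
Sum of the distinct covariances = 5.21
σ²_T = 7.58 + 2 × 5.21 = 18.00
α = (k/(k−1))·(1 − ΣVar(i)/σ²_T) = (5/4)·(1 − 7.58/18.00) = 0.724

Cronbach's alpha = 0.724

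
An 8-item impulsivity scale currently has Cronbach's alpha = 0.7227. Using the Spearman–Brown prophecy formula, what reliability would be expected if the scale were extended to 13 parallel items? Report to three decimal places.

predicted reliability = 0.809

Length factor m = 13/8 = 1.6250
α' = m·α / (1 + (m−1)·α)
   = 13/8 × 0.7227 / (1 + (13/8 − 1) × 0.7227)
   = 1.1744 / 1.4517 = 0.809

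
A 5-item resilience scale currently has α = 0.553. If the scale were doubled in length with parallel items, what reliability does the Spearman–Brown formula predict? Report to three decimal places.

predicted reliability = 0.712

Length factor m = 2
α' = m·α / (1 + (m−1)·α)
   = 2 × 0.553 / (1 + (2 − 1) × 0.553)
   = 1.1060 / 1.5530 = 0.712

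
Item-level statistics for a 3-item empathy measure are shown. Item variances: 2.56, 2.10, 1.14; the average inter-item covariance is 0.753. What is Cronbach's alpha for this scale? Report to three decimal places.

sum of item variances = 2.56 + 2.10 + 1.14 = 5.80
Sum of the 3 distinct covariances = 3 × 0.753 = 2.259
Var(T) = sum of item variances + 2·Σcov = 5.80 + 2 × 2.259 = 10.318
α = (3/2)·(1 − 5.80/10.318) = 0.657

α = 0.657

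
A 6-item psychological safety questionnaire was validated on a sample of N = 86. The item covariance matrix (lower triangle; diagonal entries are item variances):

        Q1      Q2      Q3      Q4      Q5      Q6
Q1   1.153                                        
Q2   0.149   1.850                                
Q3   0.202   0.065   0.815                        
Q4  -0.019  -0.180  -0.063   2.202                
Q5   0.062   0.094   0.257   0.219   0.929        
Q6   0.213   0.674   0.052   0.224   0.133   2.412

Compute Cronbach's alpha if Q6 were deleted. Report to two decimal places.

Cronbach's alpha = 0.23

Remaining items: Q1, Q2, Q3, Q4, Q5 (k = 5).
Σσ²ᵢ = 1.153 + 1.850 + 0.815 + 2.202 + 0.929 = 6.949
σ²_total = 6.949 + 2 × 0.786 = 8.521
α (item deleted) = (5/4)·(1 − 6.949/8.521) = 0.23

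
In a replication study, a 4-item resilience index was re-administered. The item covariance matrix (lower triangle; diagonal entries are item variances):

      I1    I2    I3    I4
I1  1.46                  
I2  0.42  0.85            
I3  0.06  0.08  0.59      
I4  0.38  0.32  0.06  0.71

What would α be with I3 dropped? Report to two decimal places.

α = 0.64

Remaining items: I1, I2, I4 (k = 3).
ΣVar(i) = 1.46 + 0.85 + 0.71 = 3.02
total variance = 3.02 + 2 × 1.12 = 5.26
α (item deleted) = (3/2)·(1 − 3.02/5.26) = 0.64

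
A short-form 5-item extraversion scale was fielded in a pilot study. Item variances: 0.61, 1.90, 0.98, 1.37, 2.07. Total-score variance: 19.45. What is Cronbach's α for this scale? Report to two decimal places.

sum of item variances = 0.61 + 1.90 + 0.98 + 1.37 + 2.07 = 6.93
α = (k/(k−1))·(1 − sum of item variances/σ²_T) = (5/4)·(1 − 6.93/19.45) = 0.80

Cronbach's α = 0.80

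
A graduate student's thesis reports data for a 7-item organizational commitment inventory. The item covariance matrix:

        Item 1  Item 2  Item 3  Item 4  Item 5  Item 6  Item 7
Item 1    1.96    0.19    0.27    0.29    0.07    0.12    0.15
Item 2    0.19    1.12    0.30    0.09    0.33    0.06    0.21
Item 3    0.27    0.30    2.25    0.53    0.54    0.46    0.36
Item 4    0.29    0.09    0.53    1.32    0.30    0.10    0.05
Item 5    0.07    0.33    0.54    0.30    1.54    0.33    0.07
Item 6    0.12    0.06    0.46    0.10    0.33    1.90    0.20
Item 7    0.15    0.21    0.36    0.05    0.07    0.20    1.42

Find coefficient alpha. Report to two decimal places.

ΣVar(i) = 1.96 + 1.12 + 2.25 + 1.32 + 1.54 + 1.90 + 1.42 = 11.51
Σ_{i<j} σ_ij = 5.02
total variance = 11.51 + 2 × 5.02 = 21.55
α = (k/(k−1))·(1 − ΣVar(i)/total variance) = (7/6)·(1 − 11.51/21.55) = 0.54

α = 0.54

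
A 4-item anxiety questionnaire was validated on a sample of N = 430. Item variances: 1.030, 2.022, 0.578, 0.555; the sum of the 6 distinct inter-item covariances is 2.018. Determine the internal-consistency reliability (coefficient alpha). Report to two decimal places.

α = 0.65

Σσᵢ² = 1.030 + 2.022 + 0.578 + 0.555 = 4.185
Sum of distinct covariances = 2.018
total variance = Σσᵢ² + 2·Σcov = 4.185 + 2 × 2.018 = 8.221
α = (4/3)·(1 − 4.185/8.221) = 0.65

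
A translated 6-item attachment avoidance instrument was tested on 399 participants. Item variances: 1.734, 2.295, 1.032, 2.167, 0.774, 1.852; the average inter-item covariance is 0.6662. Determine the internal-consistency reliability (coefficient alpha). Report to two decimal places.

Σσ²ᵢ = 1.734 + 2.295 + 1.032 + 2.167 + 0.774 + 1.852 = 9.854
Sum of the 15 distinct covariances = 15 × 0.6662 = 9.9930
total variance = Σσ²ᵢ + 2·Σcov = 9.854 + 2 × 9.9930 = 29.8400
α = (6/5)·(1 − 9.854/29.8400) = 0.80

α = 0.80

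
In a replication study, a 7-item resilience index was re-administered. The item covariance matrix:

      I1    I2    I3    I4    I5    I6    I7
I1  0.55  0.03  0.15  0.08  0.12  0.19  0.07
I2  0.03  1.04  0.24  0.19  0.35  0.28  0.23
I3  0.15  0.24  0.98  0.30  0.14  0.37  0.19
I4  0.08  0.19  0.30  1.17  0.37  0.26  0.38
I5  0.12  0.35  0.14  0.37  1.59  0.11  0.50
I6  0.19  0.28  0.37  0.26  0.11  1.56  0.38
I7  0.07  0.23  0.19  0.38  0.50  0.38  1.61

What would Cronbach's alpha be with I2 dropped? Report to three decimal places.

Remaining items: I1, I3, I4, I5, I6, I7 (k = 6).
Σσ²ᵢ = 0.55 + 0.98 + 1.17 + 1.59 + 1.56 + 1.61 = 7.46
total variance = 7.46 + 2 × 3.61 = 14.68
α (item deleted) = (6/5)·(1 − 7.46/14.68) = 0.590

Cronbach's alpha = 0.590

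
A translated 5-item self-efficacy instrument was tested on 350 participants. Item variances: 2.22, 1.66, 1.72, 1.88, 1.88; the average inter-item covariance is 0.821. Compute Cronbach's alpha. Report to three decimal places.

Cronbach's alpha = 0.796

Σσᵢ² = 2.22 + 1.66 + 1.72 + 1.88 + 1.88 = 9.36
Sum of the 10 distinct covariances = 10 × 0.821 = 8.210
σ²_T = Σσᵢ² + 2·Σcov = 9.36 + 2 × 8.210 = 25.780
α = (5/4)·(1 − 9.36/25.780) = 0.796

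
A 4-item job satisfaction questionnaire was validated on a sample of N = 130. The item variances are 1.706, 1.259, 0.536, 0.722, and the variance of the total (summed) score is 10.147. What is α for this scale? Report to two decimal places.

Σσᵢ² = 1.706 + 1.259 + 0.536 + 0.722 = 4.223
α = (k/(k−1))·(1 − Σσᵢ²/σ²_T) = (4/3)·(1 − 4.223/10.147) = 0.78

α = 0.78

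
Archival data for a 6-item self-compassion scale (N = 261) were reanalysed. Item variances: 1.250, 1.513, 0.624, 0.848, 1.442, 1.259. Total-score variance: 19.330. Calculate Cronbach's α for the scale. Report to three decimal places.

sum of item variances = 1.250 + 1.513 + 0.624 + 0.848 + 1.442 + 1.259 = 6.936
α = (k/(k−1))·(1 − sum of item variances/Var(T)) = (6/5)·(1 − 6.936/19.330) = 0.769

Cronbach's α = 0.769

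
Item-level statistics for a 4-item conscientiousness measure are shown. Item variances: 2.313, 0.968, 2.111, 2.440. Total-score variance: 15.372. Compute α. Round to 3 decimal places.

Σσᵢ² = 2.313 + 0.968 + 2.111 + 2.440 = 7.832
α = (k/(k−1))·(1 − Σσᵢ²/Var(T)) = (4/3)·(1 − 7.832/15.372) = 0.654

α = 0.654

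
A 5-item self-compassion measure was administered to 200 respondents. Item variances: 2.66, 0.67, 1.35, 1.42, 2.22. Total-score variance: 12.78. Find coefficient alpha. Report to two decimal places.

Σσ²ᵢ = 2.66 + 0.67 + 1.35 + 1.42 + 2.22 = 8.32
α = (k/(k−1))·(1 − Σσ²ᵢ/σ²_total) = (5/4)·(1 − 8.32/12.78) = 0.44

coefficient alpha = 0.44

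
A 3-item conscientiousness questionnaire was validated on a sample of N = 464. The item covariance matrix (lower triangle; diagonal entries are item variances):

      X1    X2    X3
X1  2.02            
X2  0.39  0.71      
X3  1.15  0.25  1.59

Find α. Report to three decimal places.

α = 0.680

sum of item variances = 2.02 + 0.71 + 1.59 = 4.32
Σ_{i<j} σ_ij = 1.79
Var(T) = 4.32 + 2 × 1.79 = 7.90
α = (k/(k−1))·(1 − sum of item variances/Var(T)) = (3/2)·(1 − 4.32/7.90) = 0.680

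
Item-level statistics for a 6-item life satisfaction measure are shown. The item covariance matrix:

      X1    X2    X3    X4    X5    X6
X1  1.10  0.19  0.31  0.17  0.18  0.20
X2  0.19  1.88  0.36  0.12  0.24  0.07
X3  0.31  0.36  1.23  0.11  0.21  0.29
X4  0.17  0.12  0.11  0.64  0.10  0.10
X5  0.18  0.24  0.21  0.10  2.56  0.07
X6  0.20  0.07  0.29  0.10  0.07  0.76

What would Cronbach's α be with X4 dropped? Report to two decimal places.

α = 0.45

Remaining items: X1, X2, X3, X5, X6 (k = 5).
Σσ²ᵢ = 1.10 + 1.88 + 1.23 + 2.56 + 0.76 = 7.53
Var(T) = 7.53 + 2 × 2.12 = 11.77
α (item deleted) = (5/4)·(1 − 7.53/11.77) = 0.45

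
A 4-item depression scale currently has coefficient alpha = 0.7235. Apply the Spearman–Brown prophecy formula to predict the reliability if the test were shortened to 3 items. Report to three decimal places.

Length factor m = 3/4 = 0.7500
α' = m·α / (1 − (1−m)·α)
   = 3/4 × 0.7235 / (1 − (1 − 3/4) × 0.7235)
   = 0.5426 / 0.8191 = 0.662

predicted reliability = 0.662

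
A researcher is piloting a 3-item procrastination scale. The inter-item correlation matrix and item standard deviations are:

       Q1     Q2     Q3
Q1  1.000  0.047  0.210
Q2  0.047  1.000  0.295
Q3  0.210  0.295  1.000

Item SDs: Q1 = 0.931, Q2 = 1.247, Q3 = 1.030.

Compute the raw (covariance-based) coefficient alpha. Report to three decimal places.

Σσ²ᵢ = 0.931² + 1.247² + 1.030² = 3.4827
Covariances σ_ij = r_ij · s_i · s_j:
  σ(Q1,Q2) = 0.047 × 0.931 × 1.247 = 0.0546
  σ(Q1,Q3) = 0.210 × 0.931 × 1.030 = 0.2014
  σ(Q2,Q3) = 0.295 × 1.247 × 1.030 = 0.3789
σ²_T = Σσ²ᵢ + 2·Σσ_ij = 3.4827 + 2 × 0.6349 = 4.7525
α = (3/2)·(1 − 3.4827/4.7525) = 0.401

α = 0.401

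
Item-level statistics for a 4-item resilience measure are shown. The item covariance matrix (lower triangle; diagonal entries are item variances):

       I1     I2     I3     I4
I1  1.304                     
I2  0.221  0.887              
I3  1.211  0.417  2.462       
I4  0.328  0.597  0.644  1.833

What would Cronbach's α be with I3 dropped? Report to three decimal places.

Cronbach's α = 0.544

Remaining items: I1, I2, I4 (k = 3).
sum of item variances = 1.304 + 0.887 + 1.833 = 4.024
total variance = 4.024 + 2 × 1.146 = 6.316
α (item deleted) = (3/2)·(1 − 4.024/6.316) = 0.544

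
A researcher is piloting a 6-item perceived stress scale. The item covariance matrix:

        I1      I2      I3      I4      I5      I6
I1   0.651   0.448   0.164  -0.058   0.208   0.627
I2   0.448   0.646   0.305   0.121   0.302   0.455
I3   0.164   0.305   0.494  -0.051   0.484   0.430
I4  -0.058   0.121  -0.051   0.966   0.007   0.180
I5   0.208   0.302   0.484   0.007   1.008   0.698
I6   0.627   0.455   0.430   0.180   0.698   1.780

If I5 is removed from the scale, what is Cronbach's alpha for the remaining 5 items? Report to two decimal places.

α = 0.67

Remaining items: I1, I2, I3, I4, I6 (k = 5).
Σσ²ᵢ = 0.651 + 0.646 + 0.494 + 0.966 + 1.780 = 4.537
σ²_T = 4.537 + 2 × 2.621 = 9.779
α (item deleted) = (5/4)·(1 − 4.537/9.779) = 0.67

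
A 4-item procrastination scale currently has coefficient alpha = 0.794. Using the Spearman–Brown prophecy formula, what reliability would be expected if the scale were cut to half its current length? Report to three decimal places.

predicted reliability = 0.658

Length factor m = 1/2
α' = m·α / (1 − (1−m)·α)
   = 1/2 × 0.794 / (1 − (1 − 1/2) × 0.794)
   = 0.3970 / 0.6030 = 0.658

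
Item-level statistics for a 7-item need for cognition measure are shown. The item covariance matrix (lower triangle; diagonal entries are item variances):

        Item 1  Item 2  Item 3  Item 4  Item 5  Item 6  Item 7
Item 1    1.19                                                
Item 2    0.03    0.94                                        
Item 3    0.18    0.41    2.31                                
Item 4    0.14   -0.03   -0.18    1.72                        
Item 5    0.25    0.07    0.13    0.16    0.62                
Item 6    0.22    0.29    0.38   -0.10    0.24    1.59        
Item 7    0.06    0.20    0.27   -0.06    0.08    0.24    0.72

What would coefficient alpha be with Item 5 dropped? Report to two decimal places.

α = 0.39

Remaining items: Item 1, Item 2, Item 3, Item 4, Item 6, Item 7 (k = 6).
Σσᵢ² = 1.19 + 0.94 + 2.31 + 1.72 + 1.59 + 0.72 = 8.47
Var(T) = 8.47 + 2 × 2.05 = 12.57
α (item deleted) = (6/5)·(1 − 8.47/12.57) = 0.39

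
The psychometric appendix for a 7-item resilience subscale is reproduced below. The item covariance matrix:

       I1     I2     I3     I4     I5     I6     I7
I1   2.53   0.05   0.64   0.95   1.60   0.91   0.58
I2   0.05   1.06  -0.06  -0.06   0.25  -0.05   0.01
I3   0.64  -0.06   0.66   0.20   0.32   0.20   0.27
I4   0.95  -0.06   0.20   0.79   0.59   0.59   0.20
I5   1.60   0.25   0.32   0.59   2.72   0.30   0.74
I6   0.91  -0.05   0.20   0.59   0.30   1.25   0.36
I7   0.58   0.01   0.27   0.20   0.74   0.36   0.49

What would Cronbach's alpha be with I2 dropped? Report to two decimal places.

α = 0.80

Remaining items: I1, I3, I4, I5, I6, I7 (k = 6).
Σσᵢ² = 2.53 + 0.66 + 0.79 + 2.72 + 1.25 + 0.49 = 8.44
Var(T) = 8.44 + 2 × 8.45 = 25.34
α (item deleted) = (6/5)·(1 − 8.44/25.34) = 0.80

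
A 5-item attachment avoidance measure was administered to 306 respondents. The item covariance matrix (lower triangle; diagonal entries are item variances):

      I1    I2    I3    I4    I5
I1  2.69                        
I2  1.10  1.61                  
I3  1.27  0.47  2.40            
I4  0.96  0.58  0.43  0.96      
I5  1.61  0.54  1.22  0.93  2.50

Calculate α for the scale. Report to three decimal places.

Σσᵢ² = 2.69 + 1.61 + 2.40 + 0.96 + 2.50 = 10.16
Sum of off-diagonal covariances = 9.11
total variance = 10.16 + 2 × 9.11 = 28.38
α = (k/(k−1))·(1 − Σσᵢ²/total variance) = (5/4)·(1 − 10.16/28.38) = 0.803

α = 0.803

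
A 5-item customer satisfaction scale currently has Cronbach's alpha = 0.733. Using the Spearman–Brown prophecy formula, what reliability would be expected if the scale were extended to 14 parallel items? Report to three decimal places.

Length factor m = 14/5 = 2.8000
α' = m·α / (1 + (m−1)·α)
   = 14/5 × 0.733 / (1 + (14/5 − 1) × 0.733)
   = 2.0524 / 2.3194 = 0.885

predicted reliability = 0.885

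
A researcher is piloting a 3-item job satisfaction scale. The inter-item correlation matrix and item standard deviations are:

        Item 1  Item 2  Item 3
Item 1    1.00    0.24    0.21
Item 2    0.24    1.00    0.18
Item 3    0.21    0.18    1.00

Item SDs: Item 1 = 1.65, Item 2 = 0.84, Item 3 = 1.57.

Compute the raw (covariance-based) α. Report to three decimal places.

Σσ²ᵢ = 1.65² + 0.84² + 1.57² = 5.8930
Covariances σ_ij = r_ij · s_i · s_j:
  σ(Item 1,Item 2) = 0.24 × 1.65 × 0.84 = 0.3326
  σ(Item 1,Item 3) = 0.21 × 1.65 × 1.57 = 0.5440
  σ(Item 2,Item 3) = 0.18 × 0.84 × 1.57 = 0.2374
σ²_T = Σσ²ᵢ + 2·Σσ_ij = 5.8930 + 2 × 1.1140 = 8.1210
α = (3/2)·(1 − 5.8930/8.1210) = 0.412

α = 0.412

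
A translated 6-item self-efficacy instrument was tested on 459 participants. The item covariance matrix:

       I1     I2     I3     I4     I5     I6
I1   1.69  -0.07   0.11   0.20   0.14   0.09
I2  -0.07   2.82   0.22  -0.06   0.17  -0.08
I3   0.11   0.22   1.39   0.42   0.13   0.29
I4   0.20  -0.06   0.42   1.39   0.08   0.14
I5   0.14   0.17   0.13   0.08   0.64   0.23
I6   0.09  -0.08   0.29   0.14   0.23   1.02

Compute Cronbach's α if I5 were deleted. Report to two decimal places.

Remaining items: I1, I2, I3, I4, I6 (k = 5).
sum of item variances = 1.69 + 2.82 + 1.39 + 1.39 + 1.02 = 8.31
total variance = 8.31 + 2 × 1.26 = 10.83
α (item deleted) = (5/4)·(1 − 8.31/10.83) = 0.29

α = 0.29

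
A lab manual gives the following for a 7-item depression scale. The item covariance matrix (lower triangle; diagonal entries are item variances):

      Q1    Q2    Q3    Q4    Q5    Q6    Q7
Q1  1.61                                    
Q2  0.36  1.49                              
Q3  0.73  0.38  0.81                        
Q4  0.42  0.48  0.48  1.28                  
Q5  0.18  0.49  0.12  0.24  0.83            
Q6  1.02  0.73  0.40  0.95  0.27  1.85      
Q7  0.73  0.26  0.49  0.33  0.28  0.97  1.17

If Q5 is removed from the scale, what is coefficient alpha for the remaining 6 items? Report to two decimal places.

coefficient alpha = 0.82

Remaining items: Q1, Q2, Q3, Q4, Q6, Q7 (k = 6).
ΣVar(i) = 1.61 + 1.49 + 0.81 + 1.28 + 1.85 + 1.17 = 8.21
total variance = 8.21 + 2 × 8.73 = 25.67
α (item deleted) = (6/5)·(1 − 8.21/25.67) = 0.82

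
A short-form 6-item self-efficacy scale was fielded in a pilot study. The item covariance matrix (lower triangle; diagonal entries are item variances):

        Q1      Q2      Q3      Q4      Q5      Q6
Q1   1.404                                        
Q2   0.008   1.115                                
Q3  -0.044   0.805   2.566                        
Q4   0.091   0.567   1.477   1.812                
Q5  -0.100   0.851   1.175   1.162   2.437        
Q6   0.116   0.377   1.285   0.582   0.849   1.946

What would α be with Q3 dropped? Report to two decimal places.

α = 0.64

Remaining items: Q1, Q2, Q4, Q5, Q6 (k = 5).
sum of item variances = 1.404 + 1.115 + 1.812 + 2.437 + 1.946 = 8.714
total variance = 8.714 + 2 × 4.503 = 17.720
α (item deleted) = (5/4)·(1 − 8.714/17.720) = 0.64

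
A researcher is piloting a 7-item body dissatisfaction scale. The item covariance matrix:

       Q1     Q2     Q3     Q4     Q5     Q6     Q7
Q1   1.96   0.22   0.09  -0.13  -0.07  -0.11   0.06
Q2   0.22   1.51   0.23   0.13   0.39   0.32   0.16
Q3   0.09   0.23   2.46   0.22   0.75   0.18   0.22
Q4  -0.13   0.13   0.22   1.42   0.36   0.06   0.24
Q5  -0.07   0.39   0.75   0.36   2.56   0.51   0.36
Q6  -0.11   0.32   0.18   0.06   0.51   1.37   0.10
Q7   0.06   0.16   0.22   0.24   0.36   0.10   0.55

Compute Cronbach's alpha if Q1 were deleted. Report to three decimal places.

α = 0.554

Remaining items: Q2, Q3, Q4, Q5, Q6, Q7 (k = 6).
Σσ²ᵢ = 1.51 + 2.46 + 1.42 + 2.56 + 1.37 + 0.55 = 9.87
Var(T) = 9.87 + 2 × 4.23 = 18.33
α (item deleted) = (6/5)·(1 − 9.87/18.33) = 0.554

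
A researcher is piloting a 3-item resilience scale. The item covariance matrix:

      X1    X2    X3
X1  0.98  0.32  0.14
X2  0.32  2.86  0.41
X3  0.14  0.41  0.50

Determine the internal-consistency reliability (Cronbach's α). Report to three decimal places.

sum of item variances = 0.98 + 2.86 + 0.50 = 4.34
Σ_{i<j} σ_ij = 0.87
total variance = 4.34 + 2 × 0.87 = 6.08
α = (k/(k−1))·(1 − sum of item variances/total variance) = (3/2)·(1 − 4.34/6.08) = 0.429

Cronbach's α = 0.429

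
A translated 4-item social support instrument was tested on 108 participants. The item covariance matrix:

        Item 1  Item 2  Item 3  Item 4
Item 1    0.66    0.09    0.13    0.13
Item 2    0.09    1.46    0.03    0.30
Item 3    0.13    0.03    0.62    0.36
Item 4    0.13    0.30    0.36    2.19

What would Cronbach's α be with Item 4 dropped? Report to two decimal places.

Remaining items: Item 1, Item 2, Item 3 (k = 3).
Σσ²ᵢ = 0.66 + 1.46 + 0.62 = 2.74
σ²_total = 2.74 + 2 × 0.25 = 3.24
α (item deleted) = (3/2)·(1 − 2.74/3.24) = 0.23

Cronbach's α = 0.23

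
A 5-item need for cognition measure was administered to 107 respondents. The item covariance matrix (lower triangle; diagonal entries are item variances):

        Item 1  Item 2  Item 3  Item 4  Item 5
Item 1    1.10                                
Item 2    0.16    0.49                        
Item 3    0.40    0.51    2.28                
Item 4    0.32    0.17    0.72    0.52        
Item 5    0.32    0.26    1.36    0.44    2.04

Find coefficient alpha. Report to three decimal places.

Σσ²ᵢ = 1.10 + 0.49 + 2.28 + 0.52 + 2.04 = 6.43
Sum of the distinct covariances = 4.66
total variance = 6.43 + 2 × 4.66 = 15.75
α = (k/(k−1))·(1 − Σσ²ᵢ/total variance) = (5/4)·(1 − 6.43/15.75) = 0.740

α = 0.740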